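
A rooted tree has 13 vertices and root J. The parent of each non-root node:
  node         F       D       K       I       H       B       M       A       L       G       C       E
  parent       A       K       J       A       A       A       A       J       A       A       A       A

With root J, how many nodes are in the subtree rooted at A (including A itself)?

A's subtree: {A, F, H, C, I, M, B, E, G, L}, size 10.

10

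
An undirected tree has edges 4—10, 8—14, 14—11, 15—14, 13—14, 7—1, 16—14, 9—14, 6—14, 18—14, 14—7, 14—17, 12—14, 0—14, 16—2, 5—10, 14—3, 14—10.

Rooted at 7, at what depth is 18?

2

Climbing from 18 to the root: 18 → 14 → 7. That's 2 steps.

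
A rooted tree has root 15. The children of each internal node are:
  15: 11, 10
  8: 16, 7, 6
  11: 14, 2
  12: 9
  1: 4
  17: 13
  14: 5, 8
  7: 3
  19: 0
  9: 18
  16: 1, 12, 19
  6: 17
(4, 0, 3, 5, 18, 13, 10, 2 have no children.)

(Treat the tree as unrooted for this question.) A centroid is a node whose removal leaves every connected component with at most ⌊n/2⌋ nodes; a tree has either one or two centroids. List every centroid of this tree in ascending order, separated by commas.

8

Delete 8: the remaining components have sizes 8, 6, 3, 2. Max 8 ≤ 10, so 8 is a centroid.
No neighbour of 8 does as well, so 8 is the unique centroid.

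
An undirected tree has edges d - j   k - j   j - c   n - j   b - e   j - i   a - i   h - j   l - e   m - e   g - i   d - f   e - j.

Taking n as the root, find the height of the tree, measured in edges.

3

f sits deepest: n – j – d – f — 3 edges from the root.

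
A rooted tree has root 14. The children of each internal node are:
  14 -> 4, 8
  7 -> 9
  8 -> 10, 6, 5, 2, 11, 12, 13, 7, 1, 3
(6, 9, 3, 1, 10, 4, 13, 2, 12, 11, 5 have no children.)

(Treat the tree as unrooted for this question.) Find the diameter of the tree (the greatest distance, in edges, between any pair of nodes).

A longest path is 9–7–8–14–4, with 4 edges.

4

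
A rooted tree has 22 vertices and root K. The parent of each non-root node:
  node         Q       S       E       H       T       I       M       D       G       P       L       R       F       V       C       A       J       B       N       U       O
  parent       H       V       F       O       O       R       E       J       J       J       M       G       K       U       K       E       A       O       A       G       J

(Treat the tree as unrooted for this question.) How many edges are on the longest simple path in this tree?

9

Starting from C, a farthest node is S at distance 9.
One longest path: C - K - F - E - A - J - G - U - V - S.
So the diameter is 9.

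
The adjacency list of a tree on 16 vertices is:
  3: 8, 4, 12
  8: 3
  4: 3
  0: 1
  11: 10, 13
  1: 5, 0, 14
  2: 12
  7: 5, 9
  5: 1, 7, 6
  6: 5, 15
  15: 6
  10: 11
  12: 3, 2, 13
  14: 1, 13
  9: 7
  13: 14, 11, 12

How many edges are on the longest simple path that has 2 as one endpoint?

The node farthest from 2 is 15 (9 also at distance 7), via 2–12–13–14–1–5–6–15 — 7 edges.

7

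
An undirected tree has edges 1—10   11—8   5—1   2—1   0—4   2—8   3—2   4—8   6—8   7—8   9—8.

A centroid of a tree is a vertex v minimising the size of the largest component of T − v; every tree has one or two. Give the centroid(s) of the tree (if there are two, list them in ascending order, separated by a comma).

Removing 8 splits the tree into components of sizes 5, 2, 1, 1, 1, 1; the largest is 5 ≤ ⌊12/2⌋ = 6.
No neighbour of 8 does as well, so 8 is the unique centroid.

8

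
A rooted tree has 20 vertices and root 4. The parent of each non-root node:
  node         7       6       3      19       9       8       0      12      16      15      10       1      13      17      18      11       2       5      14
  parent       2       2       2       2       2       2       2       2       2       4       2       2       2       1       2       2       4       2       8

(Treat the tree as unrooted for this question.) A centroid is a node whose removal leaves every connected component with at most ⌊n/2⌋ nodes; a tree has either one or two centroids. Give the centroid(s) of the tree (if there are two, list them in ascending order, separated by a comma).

2

Delete 2: the remaining components have sizes 2, 2, 2, 1, 1, 1, 1, 1, 1, 1, 1, 1, 1, 1, 1, 1. Max 2 ≤ 10, so 2 is a centroid.
Every other node leaves some component of size > 10, so the centroid is unique.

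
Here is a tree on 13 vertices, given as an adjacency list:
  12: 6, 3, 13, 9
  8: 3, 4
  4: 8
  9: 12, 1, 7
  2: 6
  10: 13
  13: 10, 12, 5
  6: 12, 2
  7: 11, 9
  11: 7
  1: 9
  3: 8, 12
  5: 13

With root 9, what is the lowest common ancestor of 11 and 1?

9

Ancestors of 11 (toward the root): 11, 7, 9.
Ancestors of 1: 1, 9.
The deepest node appearing in both lists is 9.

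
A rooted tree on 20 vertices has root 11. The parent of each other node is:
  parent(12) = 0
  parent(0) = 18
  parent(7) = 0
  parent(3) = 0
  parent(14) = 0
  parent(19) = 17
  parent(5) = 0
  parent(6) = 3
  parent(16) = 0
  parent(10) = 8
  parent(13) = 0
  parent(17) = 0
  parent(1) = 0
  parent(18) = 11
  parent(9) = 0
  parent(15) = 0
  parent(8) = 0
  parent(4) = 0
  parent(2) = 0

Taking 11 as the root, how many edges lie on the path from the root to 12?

11–18–0–12 — 3 edges.

3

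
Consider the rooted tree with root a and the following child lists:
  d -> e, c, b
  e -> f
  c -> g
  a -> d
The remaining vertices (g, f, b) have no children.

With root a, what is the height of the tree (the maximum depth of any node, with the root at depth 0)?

3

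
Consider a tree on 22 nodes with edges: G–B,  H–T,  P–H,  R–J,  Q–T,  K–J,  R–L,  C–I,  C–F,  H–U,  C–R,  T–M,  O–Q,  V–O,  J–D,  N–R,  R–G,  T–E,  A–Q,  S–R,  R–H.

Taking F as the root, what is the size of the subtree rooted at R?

R's subtree: {R, H, N, J, S, G, L, T, U, P, K, D, B, Q, E, M, O, A, V}, size 19.

19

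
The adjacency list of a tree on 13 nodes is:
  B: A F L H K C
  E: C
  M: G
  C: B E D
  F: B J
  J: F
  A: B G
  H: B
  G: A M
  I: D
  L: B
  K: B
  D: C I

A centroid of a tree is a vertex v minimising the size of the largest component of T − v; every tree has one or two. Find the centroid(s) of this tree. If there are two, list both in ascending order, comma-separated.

If B is removed the pieces have sizes 4, 3, 2, 1, 1, 1, all ≤ ⌊13/2⌋ = 6.
No neighbour of B does as well, so B is the unique centroid.

B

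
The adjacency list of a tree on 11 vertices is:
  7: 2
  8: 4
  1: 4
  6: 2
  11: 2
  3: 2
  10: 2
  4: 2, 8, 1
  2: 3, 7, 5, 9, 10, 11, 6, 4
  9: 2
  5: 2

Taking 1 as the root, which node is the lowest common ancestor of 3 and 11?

Ancestors of 3 (toward the root): 3, 2, 4, 1.
Ancestors of 11: 11, 2, 4, 1.
The deepest node appearing in both lists is 2.

2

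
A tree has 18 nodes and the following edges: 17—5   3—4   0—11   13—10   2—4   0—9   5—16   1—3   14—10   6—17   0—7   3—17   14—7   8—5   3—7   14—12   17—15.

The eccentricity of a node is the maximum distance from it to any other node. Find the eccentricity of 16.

A farthest node from 16 is 13.
The path 16-5-17-3-7-14-10-13 has 7 edges.

7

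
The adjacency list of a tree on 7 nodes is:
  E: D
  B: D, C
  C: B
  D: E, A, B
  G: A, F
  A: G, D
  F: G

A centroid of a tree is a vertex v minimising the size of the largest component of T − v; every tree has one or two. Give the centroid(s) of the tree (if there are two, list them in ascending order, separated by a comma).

D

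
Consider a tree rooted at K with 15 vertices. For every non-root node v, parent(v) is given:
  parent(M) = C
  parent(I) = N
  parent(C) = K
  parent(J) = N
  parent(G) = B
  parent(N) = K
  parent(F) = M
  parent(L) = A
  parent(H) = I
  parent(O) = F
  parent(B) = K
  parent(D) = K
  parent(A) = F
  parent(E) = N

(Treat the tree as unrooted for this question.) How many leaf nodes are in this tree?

7

The leaves are D, E, G, H, J, L, O.
That is 7 leaves.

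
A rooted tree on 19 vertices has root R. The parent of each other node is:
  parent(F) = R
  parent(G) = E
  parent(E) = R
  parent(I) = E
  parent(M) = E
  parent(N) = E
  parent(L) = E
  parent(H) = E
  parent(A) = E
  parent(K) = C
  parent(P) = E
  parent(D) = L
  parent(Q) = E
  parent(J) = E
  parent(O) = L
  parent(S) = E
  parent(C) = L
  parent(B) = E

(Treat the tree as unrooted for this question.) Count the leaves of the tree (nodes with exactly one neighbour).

15

Degree-1 nodes: A, B, D, F, G, H, I, J, K, M, N, O, P, Q, S — 15 of them.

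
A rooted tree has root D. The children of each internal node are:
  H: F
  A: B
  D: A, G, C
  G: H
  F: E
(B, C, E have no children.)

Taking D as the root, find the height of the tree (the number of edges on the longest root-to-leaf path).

A deepest node is E, reached by D–G–H–F–E.
That path has 4 edges, so the height is 4.

4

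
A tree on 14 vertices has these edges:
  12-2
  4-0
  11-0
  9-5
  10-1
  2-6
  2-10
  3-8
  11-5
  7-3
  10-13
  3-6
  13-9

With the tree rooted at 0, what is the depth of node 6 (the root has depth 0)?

7

Climbing from 6 to the root: 6–2–10–13–9–5–11–0. That's 7 steps.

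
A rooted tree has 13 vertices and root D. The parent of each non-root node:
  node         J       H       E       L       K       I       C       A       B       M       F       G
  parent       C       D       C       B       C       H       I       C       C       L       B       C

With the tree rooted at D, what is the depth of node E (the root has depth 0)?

D → H → I → C → E — 4 edges.

4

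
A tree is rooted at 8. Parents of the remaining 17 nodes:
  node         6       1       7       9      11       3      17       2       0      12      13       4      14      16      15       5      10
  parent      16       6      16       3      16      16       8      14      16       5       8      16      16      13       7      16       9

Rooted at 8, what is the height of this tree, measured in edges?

5

A deepest node is 10, reached by 8-13-16-3-9-10.
That path has 5 edges, so the height is 5.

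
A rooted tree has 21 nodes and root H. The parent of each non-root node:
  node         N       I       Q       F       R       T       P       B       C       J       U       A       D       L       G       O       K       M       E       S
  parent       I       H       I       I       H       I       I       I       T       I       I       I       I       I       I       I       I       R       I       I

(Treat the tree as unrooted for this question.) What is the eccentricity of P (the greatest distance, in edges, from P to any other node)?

4

The node farthest from P is M, via P-I-H-R-M — 4 edges.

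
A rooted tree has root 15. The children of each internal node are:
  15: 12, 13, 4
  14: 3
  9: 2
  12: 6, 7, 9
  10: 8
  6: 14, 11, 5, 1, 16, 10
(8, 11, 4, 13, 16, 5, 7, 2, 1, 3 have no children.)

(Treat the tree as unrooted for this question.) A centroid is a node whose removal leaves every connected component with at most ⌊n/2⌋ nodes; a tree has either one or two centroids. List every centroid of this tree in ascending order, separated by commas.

6

If 6 is removed the pieces have sizes 7, 2, 2, 1, 1, 1, 1, all ≤ ⌊16/2⌋ = 8.
No neighbour of 6 does as well, so 6 is the unique centroid.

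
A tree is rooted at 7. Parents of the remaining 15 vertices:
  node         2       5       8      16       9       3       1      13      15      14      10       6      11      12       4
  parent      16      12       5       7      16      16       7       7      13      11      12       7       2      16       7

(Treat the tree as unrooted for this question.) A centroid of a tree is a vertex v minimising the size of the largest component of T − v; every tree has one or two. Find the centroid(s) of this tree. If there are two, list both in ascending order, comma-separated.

16

Removing 16 splits the tree into components of sizes 6, 4, 3, 1, 1; the largest is 6 ≤ ⌊16/2⌋ = 8.
No neighbour of 16 does as well, so 16 is the unique centroid.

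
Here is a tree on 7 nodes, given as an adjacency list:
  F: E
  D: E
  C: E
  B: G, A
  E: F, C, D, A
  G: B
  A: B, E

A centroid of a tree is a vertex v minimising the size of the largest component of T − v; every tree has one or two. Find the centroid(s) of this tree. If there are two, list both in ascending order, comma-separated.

Delete E: the remaining components have sizes 3, 1, 1, 1. Max 3 ≤ 3, so E is a centroid.
No neighbour of E does as well, so E is the unique centroid.

E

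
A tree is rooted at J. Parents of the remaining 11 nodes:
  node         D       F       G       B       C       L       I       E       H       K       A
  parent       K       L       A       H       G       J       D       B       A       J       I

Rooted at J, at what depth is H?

Path from J to H: J – K – D – I – A – H, which has 5 edges.

5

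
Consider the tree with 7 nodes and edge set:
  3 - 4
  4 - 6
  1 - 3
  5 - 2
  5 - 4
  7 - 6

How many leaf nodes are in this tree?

3

Degree-1 nodes: 1, 2, 7 — 3 of them.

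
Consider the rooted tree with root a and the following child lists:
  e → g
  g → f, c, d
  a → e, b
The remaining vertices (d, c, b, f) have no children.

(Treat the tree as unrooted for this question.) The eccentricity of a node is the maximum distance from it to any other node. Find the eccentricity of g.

Distances from g peak at 3, attained at b.
g–e–a–b

3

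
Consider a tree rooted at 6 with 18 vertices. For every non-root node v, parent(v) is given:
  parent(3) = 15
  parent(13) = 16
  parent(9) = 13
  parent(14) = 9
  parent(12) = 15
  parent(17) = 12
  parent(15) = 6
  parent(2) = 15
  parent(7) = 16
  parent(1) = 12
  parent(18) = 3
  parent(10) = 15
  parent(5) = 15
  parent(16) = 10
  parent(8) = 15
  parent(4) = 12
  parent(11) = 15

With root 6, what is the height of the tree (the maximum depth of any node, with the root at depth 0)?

6

14 sits deepest: 6–15–10–16–13–9–14 — 6 edges from the root.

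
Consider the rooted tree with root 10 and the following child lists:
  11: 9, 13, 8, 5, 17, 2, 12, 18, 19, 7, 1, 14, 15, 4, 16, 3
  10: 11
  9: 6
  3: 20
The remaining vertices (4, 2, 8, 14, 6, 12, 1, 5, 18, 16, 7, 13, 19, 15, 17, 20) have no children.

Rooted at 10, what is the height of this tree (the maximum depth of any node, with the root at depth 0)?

3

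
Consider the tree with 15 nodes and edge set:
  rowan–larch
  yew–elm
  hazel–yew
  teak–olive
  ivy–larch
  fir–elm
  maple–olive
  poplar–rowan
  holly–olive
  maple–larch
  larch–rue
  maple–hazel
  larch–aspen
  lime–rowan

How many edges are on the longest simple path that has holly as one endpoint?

6

The node farthest from holly is fir, via holly – olive – maple – hazel – yew – elm – fir — 6 edges.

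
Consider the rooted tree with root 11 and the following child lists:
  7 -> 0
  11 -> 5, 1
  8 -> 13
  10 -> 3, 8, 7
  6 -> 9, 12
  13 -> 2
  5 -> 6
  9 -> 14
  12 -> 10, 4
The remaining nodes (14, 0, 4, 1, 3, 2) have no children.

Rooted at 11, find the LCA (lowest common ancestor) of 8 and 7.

10

8's ancestor chain is 8, 10, 12, 6, 5, 11 and 7's is 7, 10, 12, 6, 5, 11; they first meet at 10.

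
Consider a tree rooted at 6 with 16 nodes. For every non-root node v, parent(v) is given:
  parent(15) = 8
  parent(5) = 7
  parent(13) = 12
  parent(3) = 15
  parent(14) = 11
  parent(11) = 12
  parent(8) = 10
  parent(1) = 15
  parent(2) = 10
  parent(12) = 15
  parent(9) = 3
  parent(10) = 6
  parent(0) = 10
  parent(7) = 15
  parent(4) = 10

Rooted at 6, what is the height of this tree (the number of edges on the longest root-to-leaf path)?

6

A deepest node is 14, reached by 6–10–8–15–12–11–14.
That path has 6 edges, so the height is 6.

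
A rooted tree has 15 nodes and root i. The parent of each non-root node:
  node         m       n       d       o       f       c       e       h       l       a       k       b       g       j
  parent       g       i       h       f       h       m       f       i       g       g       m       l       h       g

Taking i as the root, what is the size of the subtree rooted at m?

3

m's subtree: {m, k, c}, size 3.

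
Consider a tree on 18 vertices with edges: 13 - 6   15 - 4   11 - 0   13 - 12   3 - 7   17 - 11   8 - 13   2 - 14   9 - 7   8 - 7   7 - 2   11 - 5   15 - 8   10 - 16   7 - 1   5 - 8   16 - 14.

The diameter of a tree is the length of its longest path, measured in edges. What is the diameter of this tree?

8

BFS from 10 reaches 17 last, at distance 8; BFS from 17 confirms no node is farther.
Path: 10–16–14–2–7–8–5–11–17.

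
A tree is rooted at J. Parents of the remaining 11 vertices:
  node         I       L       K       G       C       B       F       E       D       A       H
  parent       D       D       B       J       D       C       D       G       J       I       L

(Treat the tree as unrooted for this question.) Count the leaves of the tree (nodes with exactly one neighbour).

Exactly 5 nodes have a single neighbour: A, E, F, H, K.

5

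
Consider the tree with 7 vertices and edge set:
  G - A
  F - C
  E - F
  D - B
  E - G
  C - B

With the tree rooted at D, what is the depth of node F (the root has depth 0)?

Climbing from F to the root: F → C → B → D. That's 3 steps.

3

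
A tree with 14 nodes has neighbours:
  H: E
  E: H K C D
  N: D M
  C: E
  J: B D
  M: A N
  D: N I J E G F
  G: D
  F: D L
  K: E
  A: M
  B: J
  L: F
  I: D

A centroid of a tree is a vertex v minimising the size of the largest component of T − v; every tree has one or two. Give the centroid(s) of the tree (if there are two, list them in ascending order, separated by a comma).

D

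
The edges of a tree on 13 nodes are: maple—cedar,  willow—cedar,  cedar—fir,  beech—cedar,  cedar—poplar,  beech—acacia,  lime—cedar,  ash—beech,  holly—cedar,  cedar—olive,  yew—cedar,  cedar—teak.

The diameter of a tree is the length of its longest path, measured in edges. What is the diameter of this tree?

3

A longest path is acacia-beech-cedar-maple, with 3 edges.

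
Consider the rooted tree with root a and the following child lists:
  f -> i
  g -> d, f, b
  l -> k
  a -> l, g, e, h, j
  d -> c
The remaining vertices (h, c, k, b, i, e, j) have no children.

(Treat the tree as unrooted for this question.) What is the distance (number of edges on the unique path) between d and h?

The path is d - g - a - h, which has 3 edges.

3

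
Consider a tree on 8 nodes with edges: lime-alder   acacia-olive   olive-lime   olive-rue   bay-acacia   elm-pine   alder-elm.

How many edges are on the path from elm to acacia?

4

Walking from elm: elm – alder – lime – olive – acacia. Length 4.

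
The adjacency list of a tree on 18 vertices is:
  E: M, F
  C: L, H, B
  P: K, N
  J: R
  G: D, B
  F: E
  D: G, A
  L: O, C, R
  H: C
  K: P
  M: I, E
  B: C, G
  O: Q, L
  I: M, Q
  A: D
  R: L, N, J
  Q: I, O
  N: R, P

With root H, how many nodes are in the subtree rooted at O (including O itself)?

6

Descendants of O (including itself): O, Q, I, M, E, F. That's 6.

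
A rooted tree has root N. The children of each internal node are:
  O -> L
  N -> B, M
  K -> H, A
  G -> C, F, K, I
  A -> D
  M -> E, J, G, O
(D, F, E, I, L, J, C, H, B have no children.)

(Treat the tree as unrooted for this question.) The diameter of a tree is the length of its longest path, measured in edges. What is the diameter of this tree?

6

A longest path is D – A – K – G – M – O – L, with 6 edges.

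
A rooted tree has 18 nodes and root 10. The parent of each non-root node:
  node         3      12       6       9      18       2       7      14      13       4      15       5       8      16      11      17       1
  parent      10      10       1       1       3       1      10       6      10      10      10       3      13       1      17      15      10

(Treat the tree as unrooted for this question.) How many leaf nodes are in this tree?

11

The leaves are 2, 4, 5, 7, 8, 9, 11, 12, 14, 16, 18.
That is 11 leaves.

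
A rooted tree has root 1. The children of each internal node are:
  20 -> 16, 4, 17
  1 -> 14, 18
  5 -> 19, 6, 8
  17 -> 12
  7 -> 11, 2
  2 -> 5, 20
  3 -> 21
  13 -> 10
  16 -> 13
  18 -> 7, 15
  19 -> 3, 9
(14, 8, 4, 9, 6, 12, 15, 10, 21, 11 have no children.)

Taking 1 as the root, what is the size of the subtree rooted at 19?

4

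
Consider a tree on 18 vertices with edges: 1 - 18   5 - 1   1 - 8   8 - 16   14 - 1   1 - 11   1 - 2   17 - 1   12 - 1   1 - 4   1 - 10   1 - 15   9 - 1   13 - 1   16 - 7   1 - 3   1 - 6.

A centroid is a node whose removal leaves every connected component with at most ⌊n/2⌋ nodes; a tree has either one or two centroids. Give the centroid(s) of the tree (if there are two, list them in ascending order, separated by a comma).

1

Delete 1: the remaining components have sizes 3, 1, 1, 1, 1, 1, 1, 1, 1, 1, 1, 1, 1, 1, 1. Max 3 ≤ 9, so 1 is a centroid.
No neighbour of 1 does as well, so 1 is the unique centroid.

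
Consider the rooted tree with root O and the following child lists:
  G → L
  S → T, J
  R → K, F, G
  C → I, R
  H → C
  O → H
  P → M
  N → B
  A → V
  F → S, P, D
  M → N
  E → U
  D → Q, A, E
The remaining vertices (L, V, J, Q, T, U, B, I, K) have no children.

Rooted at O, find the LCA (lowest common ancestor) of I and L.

C

I's ancestor chain is I, C, H, O and L's is L, G, R, C, H, O; they first meet at C.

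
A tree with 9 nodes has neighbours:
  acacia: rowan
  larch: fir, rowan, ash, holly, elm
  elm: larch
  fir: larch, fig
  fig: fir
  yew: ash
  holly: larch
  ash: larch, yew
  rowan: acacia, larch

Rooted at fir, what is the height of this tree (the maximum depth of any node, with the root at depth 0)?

3

A deepest node is yew, reached by fir-larch-ash-yew.
That path has 3 edges, so the height is 3.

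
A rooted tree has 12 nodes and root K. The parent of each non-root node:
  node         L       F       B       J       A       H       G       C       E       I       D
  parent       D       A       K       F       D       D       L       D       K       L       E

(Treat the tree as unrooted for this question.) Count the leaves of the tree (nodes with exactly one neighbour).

Degree-1 nodes: B, C, G, H, I, J — 6 of them.

6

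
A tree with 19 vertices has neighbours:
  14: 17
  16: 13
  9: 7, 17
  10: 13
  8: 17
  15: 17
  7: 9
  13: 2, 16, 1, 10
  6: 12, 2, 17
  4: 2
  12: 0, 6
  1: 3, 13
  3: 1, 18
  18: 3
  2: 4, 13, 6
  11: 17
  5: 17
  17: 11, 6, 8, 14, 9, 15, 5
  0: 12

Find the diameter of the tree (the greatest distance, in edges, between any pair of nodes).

Starting from 18, a farthest node is 7 at distance 8.
One longest path: 18 – 3 – 1 – 13 – 2 – 6 – 17 – 9 – 7.
So the diameter is 8.

8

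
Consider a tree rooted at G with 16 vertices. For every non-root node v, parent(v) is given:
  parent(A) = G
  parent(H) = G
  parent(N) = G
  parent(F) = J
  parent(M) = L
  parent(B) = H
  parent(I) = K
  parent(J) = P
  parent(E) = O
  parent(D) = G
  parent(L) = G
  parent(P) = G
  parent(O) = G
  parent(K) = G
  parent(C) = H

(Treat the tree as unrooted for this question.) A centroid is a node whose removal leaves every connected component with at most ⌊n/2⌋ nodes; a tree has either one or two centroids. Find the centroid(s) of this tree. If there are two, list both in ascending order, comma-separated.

Removing G splits the tree into components of sizes 3, 3, 2, 2, 2, 1, 1, 1; the largest is 3 ≤ ⌊16/2⌋ = 8.
Every other node leaves some component of size > 8, so the centroid is unique.

G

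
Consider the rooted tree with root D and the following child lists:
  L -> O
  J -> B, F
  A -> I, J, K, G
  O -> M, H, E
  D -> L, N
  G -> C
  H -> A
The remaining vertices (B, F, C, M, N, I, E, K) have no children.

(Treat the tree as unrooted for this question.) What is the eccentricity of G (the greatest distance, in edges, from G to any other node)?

The node farthest from G is N, via G – A – H – O – L – D – N — 6 edges.

6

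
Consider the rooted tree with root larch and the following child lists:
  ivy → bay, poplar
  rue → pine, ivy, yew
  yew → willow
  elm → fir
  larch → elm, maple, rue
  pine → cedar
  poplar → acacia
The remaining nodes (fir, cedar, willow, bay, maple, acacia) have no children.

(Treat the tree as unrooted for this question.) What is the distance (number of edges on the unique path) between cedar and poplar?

The path is cedar – pine – rue – ivy – poplar, which has 4 edges.

4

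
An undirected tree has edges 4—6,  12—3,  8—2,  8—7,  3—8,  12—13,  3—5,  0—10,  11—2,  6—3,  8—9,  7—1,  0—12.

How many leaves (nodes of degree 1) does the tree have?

Degree-1 nodes: 1, 4, 5, 9, 10, 11, 13 — 7 of them.

7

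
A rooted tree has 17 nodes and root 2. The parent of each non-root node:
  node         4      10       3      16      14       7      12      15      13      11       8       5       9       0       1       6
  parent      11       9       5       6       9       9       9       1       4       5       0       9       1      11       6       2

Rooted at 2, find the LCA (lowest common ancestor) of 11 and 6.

11's ancestor chain is 11, 5, 9, 1, 6, 2 and 6's is 6, 2; they first meet at 6.

6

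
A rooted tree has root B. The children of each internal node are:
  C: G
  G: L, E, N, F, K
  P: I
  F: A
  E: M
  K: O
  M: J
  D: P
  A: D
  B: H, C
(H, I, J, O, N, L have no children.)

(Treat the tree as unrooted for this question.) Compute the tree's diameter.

8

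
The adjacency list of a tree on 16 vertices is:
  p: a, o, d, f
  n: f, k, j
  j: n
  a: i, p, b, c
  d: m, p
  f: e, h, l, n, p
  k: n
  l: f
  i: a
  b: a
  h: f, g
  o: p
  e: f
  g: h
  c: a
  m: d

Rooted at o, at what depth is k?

4

Climbing from k to the root: k – n – f – p – o. That's 4 steps.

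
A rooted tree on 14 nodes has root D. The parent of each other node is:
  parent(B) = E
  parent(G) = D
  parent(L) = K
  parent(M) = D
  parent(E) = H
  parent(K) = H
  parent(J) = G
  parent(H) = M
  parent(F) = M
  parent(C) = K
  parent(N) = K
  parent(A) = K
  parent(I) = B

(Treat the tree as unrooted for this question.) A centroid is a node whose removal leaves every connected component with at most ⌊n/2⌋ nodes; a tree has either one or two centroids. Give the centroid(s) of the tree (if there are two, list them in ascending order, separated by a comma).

Delete H: the remaining components have sizes 5, 5, 3. Max 5 ≤ 7, so H is a centroid.
Every other node leaves some component of size > 7, so the centroid is unique.

H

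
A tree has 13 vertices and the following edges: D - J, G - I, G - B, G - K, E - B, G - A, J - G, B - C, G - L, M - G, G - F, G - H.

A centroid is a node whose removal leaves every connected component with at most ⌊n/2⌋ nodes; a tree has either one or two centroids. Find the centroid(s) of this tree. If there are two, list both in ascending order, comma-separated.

Delete G: the remaining components have sizes 3, 2, 1, 1, 1, 1, 1, 1, 1. Max 3 ≤ 6, so G is a centroid.
No neighbour of G does as well, so G is the unique centroid.

G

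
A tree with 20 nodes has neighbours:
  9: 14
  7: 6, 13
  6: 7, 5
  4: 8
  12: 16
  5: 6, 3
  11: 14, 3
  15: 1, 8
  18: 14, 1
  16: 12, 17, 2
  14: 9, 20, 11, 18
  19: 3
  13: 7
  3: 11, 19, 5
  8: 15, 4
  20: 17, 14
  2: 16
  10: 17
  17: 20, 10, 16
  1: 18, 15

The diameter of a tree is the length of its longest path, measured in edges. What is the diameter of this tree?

11

BFS from 13 reaches 4 last, at distance 11; BFS from 4 confirms no node is farther.
Path: 13-7-6-5-3-11-14-18-1-15-8-4.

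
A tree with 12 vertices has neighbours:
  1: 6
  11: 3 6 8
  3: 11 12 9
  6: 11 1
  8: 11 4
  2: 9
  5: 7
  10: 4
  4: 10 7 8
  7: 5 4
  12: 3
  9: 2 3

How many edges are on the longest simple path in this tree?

7

Starting from 5, a farthest node is 2 at distance 7.
One longest path: 5 – 7 – 4 – 8 – 11 – 3 – 9 – 2.
So the diameter is 7.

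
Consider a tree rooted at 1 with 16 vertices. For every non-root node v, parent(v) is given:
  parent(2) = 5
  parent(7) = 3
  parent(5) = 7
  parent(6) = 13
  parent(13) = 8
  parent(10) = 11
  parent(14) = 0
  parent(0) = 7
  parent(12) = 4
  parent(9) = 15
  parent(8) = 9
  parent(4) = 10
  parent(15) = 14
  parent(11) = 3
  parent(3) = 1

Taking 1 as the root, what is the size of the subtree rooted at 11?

11's subtree: {11, 10, 4, 12}, size 4.

4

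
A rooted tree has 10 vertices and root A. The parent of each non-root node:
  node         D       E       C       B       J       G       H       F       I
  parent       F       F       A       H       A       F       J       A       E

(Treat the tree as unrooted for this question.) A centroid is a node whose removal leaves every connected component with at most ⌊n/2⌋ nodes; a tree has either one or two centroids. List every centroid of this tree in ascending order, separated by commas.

If F is removed the pieces have sizes 5, 2, 1, 1, all ≤ ⌊10/2⌋ = 5.
Its neighbour A also leaves a largest component of size 5, so both are centroids.

A, F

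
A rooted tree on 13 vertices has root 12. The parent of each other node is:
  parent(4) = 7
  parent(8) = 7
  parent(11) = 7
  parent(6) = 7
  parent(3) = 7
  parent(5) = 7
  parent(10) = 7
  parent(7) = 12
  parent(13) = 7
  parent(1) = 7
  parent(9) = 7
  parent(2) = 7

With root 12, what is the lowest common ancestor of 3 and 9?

7

Ancestors of 3 (toward the root): 3, 7, 12.
Ancestors of 9: 9, 7, 12.
The deepest node appearing in both lists is 7.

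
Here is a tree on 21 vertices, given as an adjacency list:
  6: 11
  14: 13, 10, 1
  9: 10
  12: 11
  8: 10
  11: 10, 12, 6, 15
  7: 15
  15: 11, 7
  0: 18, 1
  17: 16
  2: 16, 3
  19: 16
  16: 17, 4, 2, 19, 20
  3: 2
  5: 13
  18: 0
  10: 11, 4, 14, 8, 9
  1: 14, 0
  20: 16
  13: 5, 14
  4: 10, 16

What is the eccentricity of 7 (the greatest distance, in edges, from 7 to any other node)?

7

The node farthest from 7 is 18 (3 also at distance 7), via 7-15-11-10-14-1-0-18 — 7 edges.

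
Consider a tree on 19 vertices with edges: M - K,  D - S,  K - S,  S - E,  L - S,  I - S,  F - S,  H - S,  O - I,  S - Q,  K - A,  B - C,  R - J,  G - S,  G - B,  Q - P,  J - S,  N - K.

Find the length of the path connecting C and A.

5

The path is C - B - G - S - K - A, which has 5 edges.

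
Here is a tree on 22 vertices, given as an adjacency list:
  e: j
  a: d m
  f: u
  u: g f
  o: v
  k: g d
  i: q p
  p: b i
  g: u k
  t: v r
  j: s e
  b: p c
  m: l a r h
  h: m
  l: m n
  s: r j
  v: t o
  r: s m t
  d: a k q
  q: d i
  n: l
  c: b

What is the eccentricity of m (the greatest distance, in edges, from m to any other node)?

7

A farthest node from m is c.
The path m-a-d-q-i-p-b-c has 7 edges.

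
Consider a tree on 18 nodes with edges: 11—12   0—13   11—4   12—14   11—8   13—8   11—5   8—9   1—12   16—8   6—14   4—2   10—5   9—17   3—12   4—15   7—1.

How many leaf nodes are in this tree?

9

Exactly 9 nodes have a single neighbour: 0, 2, 3, 6, 7, 10, 15, 16, 17.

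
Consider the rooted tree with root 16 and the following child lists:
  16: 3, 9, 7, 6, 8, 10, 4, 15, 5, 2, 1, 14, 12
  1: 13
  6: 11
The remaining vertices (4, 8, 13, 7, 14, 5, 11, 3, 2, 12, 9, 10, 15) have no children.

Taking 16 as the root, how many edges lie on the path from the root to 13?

2

Climbing from 13 to the root: 13 – 1 – 16. That's 2 steps.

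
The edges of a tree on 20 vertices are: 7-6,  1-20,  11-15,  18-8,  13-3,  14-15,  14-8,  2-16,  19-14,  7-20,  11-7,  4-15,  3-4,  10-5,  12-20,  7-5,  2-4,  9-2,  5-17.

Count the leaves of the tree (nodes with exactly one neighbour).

10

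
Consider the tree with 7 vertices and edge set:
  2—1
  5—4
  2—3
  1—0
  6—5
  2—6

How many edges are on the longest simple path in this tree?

5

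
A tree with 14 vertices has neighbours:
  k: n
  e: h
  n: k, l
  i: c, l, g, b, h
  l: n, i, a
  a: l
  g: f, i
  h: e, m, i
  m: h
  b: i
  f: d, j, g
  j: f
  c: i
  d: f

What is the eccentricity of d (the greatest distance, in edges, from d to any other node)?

6

Distances from d peak at 6, attained at k.
d – f – g – i – l – n – k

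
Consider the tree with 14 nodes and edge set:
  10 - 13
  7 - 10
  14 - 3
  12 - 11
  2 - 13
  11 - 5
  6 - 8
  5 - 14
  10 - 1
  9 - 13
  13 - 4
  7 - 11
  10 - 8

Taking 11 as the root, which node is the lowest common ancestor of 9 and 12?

11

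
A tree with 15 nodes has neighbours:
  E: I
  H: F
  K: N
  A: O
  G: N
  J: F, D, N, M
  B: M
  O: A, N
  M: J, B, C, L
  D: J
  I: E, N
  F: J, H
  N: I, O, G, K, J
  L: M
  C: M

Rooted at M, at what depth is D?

2

Climbing from D to the root: D – J – M. That's 2 steps.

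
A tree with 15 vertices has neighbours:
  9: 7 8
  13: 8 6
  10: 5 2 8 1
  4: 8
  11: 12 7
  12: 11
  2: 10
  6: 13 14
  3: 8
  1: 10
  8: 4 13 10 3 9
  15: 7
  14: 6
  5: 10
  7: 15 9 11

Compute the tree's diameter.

BFS from 14 reaches 12 last, at distance 7; BFS from 12 confirms no node is farther.
Path: 14–6–13–8–9–7–11–12.

7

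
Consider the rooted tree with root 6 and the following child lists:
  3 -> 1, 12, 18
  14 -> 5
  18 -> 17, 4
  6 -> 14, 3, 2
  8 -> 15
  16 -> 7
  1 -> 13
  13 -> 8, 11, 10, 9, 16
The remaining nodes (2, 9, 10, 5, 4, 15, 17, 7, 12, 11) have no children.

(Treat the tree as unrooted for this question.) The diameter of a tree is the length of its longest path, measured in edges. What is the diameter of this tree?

Starting from 15, a farthest node is 5 at distance 7.
One longest path: 15–8–13–1–3–6–14–5.
So the diameter is 7.

7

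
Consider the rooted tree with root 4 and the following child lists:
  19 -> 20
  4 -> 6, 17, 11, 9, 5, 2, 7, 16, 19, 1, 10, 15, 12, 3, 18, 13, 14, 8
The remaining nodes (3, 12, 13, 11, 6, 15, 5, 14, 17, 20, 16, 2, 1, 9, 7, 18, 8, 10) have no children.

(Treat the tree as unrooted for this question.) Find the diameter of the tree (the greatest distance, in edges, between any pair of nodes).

3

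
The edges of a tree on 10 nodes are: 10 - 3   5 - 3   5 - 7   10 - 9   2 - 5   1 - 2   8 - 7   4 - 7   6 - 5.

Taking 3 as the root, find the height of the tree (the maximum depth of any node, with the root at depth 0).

3

The longest root-to-leaf path is 3–5–2–1 (3 edges).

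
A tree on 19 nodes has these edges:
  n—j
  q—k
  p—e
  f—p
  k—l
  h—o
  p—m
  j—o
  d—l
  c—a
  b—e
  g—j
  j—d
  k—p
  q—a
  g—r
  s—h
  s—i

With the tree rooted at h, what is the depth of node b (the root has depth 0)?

Climbing from b to the root: b – e – p – k – l – d – j – o – h. That's 8 steps.

8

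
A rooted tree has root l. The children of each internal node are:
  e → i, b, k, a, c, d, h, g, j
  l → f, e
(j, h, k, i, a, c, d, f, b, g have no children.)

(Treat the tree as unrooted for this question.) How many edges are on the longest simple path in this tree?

3

BFS from f reaches d last, at distance 3; BFS from d confirms no node is farther.
Path: f – l – e – d.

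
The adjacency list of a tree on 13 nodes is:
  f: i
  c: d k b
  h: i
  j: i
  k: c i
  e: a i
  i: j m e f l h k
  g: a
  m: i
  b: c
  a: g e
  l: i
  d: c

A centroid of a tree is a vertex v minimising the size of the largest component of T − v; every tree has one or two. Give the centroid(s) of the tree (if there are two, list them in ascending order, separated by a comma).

If i is removed the pieces have sizes 4, 3, 1, 1, 1, 1, 1, all ≤ ⌊13/2⌋ = 6.
Every other node leaves some component of size > 6, so the centroid is unique.

i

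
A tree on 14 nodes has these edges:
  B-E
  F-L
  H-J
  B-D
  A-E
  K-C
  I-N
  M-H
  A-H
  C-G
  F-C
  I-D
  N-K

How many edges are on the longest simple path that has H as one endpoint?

10

A farthest node from H is L.
The path H-A-E-B-D-I-N-K-C-F-L has 10 edges.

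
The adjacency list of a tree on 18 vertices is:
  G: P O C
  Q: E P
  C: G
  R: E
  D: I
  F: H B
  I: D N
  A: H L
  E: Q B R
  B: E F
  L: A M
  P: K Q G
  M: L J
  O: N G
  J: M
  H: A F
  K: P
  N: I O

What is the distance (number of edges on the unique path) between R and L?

6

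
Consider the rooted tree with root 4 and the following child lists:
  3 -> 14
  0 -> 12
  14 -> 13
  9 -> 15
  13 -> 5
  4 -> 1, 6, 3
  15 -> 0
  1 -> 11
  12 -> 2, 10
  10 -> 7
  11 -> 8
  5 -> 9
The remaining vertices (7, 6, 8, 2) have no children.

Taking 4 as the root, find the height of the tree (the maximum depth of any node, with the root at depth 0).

10

7 sits deepest: 4 → 3 → 14 → 13 → 5 → 9 → 15 → 0 → 12 → 10 → 7 — 10 edges from the root.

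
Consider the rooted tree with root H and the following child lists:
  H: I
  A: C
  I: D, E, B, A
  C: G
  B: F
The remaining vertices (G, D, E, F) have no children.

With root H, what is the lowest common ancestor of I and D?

I's ancestor chain is I, H and D's is D, I, H; they first meet at I.

I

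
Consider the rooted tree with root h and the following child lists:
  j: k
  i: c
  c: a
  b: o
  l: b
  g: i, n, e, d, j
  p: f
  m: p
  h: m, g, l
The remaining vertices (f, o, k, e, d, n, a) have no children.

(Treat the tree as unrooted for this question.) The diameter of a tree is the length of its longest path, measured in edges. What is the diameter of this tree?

7

BFS from f reaches a last, at distance 7; BFS from a confirms no node is farther.
Path: f - p - m - h - g - i - c - a.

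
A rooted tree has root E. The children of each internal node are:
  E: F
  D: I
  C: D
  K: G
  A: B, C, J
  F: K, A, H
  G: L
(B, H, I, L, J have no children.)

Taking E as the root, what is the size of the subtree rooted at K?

3

The subtree rooted at K contains: K, G, L — 3 nodes.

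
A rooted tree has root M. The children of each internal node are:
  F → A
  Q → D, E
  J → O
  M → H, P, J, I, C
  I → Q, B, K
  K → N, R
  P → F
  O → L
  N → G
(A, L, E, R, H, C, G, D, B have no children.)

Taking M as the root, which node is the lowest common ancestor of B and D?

I

Path B→root: B I M; path D→root: D Q I M.
First common node: I.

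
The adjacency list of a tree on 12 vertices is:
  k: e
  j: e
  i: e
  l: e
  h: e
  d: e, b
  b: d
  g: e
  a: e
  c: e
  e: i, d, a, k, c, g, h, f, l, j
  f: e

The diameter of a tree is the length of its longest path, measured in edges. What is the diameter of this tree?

A longest path is b–d–e–a, with 3 edges.

3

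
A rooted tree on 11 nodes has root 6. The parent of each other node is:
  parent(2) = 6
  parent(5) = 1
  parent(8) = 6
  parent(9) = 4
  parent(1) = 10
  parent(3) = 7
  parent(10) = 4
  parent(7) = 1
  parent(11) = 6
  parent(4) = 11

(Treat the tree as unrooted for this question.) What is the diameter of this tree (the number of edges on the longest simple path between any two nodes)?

7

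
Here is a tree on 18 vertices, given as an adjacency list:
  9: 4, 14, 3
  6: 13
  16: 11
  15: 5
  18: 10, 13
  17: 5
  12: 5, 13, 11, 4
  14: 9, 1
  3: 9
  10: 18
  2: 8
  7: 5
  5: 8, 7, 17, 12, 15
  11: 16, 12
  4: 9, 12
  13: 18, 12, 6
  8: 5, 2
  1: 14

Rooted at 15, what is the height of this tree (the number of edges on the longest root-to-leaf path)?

The longest root-to-leaf path is 15-5-12-4-9-14-1 (6 edges).

6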